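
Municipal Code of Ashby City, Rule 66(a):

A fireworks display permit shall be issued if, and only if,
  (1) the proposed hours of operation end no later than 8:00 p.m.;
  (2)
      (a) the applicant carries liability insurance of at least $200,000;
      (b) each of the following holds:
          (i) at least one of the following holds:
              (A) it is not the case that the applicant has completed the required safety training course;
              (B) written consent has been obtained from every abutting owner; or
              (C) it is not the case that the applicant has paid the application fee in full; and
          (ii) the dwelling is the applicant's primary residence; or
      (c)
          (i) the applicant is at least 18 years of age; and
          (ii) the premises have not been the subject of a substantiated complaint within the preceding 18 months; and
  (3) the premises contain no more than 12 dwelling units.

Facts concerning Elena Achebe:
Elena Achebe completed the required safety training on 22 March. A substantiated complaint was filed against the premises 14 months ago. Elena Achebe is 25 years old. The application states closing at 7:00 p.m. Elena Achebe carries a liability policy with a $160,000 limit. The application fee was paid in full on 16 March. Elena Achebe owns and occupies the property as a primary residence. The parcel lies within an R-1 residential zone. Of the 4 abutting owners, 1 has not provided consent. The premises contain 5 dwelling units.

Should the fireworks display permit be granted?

No — denied.

(1) closes by 8 p.m. — met.
(a) insurance ≥ $200,000 — not satisfied.
(A) not (safety training) — not satisfied.
(B) all abutters consent — not met.
(C) not (fee paid) — not satisfied.
(i) = F OR F OR F = false.
(ii) primary residence — satisfied.
(b) = F AND T = false.
(i) age ≥ 18 — met.
(ii) no complaint in 18 mo. — fails.
(c) = T AND F = false.
So (2) is not satisfied (F OR F OR F).
(3) ≤ 12 units — satisfied.
Overall: T AND F AND T → false.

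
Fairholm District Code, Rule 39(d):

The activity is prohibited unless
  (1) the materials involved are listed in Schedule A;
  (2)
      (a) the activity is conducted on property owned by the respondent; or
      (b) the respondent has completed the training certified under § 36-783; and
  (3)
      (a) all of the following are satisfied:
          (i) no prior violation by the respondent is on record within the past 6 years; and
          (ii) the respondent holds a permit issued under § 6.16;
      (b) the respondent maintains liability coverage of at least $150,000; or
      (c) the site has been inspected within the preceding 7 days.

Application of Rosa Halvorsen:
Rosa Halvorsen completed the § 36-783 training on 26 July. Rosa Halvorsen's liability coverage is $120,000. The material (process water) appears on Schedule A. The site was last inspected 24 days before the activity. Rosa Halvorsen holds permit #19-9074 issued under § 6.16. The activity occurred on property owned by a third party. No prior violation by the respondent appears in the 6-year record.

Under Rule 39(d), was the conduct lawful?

Yes — lawful.

(1) Schedule A material — holds.
(a) own property — not met.
(b) training certified — holds.
So (2) is satisfied (F OR T).
(i) no prior violation — met.
(ii) holds permit — holds.
(a) = T AND T = true.
(b) coverage ≥ $150,000 — not met.
(c) site inspected — not met.
(3) = T OR F OR F = true.
So Overall is satisfied (T AND T AND T).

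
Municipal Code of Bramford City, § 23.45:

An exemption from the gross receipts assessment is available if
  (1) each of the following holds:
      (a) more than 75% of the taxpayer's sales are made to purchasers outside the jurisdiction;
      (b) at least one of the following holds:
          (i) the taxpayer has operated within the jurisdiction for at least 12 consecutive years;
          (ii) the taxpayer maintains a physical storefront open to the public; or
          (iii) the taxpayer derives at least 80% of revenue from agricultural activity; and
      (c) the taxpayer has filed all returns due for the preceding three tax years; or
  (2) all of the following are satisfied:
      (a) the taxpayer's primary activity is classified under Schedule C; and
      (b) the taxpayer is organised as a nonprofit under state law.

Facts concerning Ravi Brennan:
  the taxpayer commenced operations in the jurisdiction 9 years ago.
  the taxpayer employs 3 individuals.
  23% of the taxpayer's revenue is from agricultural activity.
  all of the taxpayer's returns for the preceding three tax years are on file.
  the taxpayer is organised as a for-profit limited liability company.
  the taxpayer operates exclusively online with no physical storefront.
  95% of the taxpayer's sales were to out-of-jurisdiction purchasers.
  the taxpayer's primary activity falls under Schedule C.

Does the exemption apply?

(a) >75% out-of-jur. sales — holds.
(i) ≥ 12 yrs in jurisdiction — not met.
(ii) has storefront — fails.
(iii) ≥80% agricultural — not satisfied.
(b): F OR F OR F → false.
(c) returns current — satisfied.
(1): T AND F AND T → false.
(a) Schedule C activity — satisfied.
(b) nonprofit — not satisfied.
So (2) is not satisfied (T AND F).
Overall = F OR F = false.

No — not exempt.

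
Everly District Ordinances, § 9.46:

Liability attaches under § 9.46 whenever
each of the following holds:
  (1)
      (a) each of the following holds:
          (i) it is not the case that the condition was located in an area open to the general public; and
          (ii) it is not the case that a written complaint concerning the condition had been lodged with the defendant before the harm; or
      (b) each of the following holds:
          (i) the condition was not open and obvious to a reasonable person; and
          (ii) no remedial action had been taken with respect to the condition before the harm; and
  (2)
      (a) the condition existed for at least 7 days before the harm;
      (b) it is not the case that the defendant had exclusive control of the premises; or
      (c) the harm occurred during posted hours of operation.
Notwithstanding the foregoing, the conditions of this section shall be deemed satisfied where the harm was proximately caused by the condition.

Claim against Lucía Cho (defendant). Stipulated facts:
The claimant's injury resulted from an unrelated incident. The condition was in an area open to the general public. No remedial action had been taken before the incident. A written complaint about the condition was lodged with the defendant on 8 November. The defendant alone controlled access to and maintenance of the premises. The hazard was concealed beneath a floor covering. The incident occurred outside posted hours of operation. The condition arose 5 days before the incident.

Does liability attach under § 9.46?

No — not liable.

(i) not (public area) — not satisfied.
(ii) not (complaint lodged) — fails.
(a) = F AND F = false.
(i) not open/obvious — met.
(ii) no remedial action — holds.
So (b) is satisfied (T AND T).
So (1) is satisfied (F OR T).
(a) condition ≥7 days old — not satisfied.
(b) not (exclusive control) — fails.
(c) during posted hours — not met.
(2): F OR F OR F → false.
So Overall is not satisfied (T AND F).
Exception (proximate cause) — not satisfied.
Result: main false OR exception false → false.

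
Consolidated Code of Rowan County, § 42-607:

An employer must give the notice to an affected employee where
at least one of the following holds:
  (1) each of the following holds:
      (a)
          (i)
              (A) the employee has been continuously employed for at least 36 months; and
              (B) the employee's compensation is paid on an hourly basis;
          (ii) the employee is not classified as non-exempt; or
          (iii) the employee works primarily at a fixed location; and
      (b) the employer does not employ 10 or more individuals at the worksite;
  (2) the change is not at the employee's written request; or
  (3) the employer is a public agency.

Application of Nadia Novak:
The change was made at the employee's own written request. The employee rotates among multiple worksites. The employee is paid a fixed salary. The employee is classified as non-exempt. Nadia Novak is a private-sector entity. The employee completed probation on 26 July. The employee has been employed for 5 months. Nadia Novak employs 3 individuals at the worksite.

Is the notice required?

(A) tenure ≥ 36 mo. — not met.
(B) hourly-paid — fails.
(i): F AND F → false.
(ii) not (non-exempt) — fails.
(iii) fixed location — fails.
(a): F OR F OR F → false.
(b) not (≥ 10 at site) — satisfied.
(1) = F AND T = false.
(2) not employee-requested — not met.
(3) public agency — not met.
So Overall is not satisfied (F OR F OR F).

No — not required.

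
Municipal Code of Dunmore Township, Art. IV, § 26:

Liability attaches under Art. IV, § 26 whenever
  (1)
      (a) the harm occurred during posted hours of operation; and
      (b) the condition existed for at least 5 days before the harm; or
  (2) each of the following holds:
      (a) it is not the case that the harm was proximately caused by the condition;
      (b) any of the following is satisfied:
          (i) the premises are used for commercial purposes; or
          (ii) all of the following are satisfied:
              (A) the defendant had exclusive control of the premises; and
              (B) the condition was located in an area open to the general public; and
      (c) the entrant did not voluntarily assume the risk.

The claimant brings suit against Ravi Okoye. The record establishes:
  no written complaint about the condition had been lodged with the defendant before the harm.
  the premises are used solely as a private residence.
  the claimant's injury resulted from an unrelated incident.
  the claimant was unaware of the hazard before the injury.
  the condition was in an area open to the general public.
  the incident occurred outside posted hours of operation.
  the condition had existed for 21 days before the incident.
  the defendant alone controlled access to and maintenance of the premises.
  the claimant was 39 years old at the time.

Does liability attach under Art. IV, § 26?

Yes — liable.

(a) during posted hours — not satisfied.
(b) condition ≥5 days old — holds.
(1): F AND T → false.
(a) not (proximate cause) — holds.
(i) commercial use — fails.
(A) exclusive control — met.
(B) public area — satisfied.
So (ii) is satisfied (T AND T).
So (b) is satisfied (F OR T).
(c) no assumed risk — satisfied.
(2) = T AND T AND T = true.
Overall = F OR T = true.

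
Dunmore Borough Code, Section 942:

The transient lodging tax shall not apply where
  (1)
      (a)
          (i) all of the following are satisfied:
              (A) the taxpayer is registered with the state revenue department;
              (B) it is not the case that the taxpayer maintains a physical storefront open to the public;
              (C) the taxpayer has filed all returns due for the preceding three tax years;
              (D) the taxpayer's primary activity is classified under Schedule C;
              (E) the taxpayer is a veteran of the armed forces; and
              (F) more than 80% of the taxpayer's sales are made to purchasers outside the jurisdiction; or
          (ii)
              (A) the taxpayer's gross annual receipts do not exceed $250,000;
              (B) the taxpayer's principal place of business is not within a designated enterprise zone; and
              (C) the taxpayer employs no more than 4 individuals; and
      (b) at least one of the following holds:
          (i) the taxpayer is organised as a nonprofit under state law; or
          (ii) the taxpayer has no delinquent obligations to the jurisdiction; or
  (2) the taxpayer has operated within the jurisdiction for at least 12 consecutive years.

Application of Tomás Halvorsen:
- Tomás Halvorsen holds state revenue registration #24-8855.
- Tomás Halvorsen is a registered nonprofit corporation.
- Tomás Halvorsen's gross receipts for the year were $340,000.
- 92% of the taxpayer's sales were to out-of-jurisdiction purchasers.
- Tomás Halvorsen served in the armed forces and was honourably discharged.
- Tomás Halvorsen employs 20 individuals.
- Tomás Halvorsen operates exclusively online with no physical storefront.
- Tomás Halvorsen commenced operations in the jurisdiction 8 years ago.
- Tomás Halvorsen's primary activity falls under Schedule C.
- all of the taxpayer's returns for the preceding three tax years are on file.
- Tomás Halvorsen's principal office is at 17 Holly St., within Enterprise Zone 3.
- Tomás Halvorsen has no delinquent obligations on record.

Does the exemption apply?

(A) state-registered — holds.
(B) not (has storefront) — satisfied.
(C) returns current — met.
(D) Schedule C activity — met.
(E) veteran — met.
(F) >80% out-of-jur. sales — satisfied.
So (i) is satisfied (T AND T AND T AND T AND T AND T).
(A) receipts ≤ $250,000 — fails.
(B) not (in enterprise zone) — fails.
(C) ≤ 4 employees — fails.
(ii) = F AND F AND F = false.
So (a) is satisfied (T OR F).
(i) nonprofit — holds.
(ii) no delinquency — met.
(b): T OR T → true.
(1): T AND T → true.
(2) ≥ 12 yrs in jurisdiction — fails.
Overall = T OR F = true.

Yes — exempt.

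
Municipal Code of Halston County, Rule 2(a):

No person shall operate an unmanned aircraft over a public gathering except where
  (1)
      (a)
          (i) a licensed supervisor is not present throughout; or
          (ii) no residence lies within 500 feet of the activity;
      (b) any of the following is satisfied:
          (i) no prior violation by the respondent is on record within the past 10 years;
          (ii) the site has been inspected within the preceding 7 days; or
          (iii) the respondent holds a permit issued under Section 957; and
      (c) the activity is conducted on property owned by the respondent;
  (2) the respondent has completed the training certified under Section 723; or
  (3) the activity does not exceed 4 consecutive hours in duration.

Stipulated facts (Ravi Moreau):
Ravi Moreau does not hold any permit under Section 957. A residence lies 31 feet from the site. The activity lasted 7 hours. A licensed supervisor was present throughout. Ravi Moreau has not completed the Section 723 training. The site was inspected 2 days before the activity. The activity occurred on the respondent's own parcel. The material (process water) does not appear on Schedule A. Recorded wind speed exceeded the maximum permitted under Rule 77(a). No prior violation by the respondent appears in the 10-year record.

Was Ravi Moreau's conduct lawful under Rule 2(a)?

(i) not (supervisor present) — not met.
(ii) no residence in 500 ft — not satisfied.
So (a) is not satisfied (F OR F).
(i) no prior violation — satisfied.
(ii) site inspected — holds.
(iii) holds permit — fails.
(b) = T OR T OR F = true.
(c) own property — satisfied.
So (1) is not satisfied (F AND T AND T).
(2) training certified — fails.
(3) ≤ 4 hrs duration — fails.
Overall: F OR F OR F → false.

No — unlawful.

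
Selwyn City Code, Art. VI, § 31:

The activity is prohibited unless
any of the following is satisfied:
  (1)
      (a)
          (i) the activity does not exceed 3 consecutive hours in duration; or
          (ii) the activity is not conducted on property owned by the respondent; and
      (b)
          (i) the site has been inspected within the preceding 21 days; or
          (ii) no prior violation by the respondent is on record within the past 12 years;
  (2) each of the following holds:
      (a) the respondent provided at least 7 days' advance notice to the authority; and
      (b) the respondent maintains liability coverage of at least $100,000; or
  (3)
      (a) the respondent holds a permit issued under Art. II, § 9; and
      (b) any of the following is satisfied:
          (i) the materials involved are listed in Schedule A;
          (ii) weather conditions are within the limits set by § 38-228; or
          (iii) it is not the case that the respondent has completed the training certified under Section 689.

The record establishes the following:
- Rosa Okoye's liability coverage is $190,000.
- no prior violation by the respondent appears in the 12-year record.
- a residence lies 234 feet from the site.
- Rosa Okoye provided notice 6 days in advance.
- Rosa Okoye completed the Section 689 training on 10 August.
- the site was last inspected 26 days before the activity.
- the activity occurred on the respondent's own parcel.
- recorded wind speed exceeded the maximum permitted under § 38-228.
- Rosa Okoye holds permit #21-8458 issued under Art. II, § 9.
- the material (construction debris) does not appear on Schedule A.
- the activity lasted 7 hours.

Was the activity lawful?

(i) ≤ 3 hrs duration — fails.
(ii) not (own property) — not satisfied.
(a): F OR F → false.
(i) site inspected — not satisfied.
(ii) no prior violation — met.
So (b) is satisfied (F OR T).
So (1) is not satisfied (F AND T).
(a) ≥7 days' notice — fails.
(b) coverage ≥ $100,000 — holds.
(2) = F AND T = false.
(a) holds permit — holds.
(i) Schedule A material — not met.
(ii) weather ok — not satisfied.
(iii) not (training certified) — not met.
(b) = F OR F OR F = false.
(3) = T AND F = false.
Overall: F OR F OR F → false.

No — unlawful.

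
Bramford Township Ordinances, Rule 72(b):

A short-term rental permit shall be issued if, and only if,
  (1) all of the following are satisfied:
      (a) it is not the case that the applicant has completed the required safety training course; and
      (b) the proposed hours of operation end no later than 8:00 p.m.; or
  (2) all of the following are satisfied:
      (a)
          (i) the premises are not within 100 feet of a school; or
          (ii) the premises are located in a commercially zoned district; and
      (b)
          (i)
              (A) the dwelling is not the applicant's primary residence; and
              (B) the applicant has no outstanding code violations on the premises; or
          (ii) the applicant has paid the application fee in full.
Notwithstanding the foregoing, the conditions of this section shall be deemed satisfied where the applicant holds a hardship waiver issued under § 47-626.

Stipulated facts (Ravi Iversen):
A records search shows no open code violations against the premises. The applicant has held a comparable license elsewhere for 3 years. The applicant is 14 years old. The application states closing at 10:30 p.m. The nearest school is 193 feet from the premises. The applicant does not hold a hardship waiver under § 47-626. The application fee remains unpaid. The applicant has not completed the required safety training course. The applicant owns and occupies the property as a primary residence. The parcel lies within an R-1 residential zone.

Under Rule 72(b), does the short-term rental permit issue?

No — denied.

(a) not (safety training) — holds.
(b) closes by 8 p.m. — not satisfied.
(1) = T AND F = false.
(i) ≥100 ft from school — holds.
(ii) commercially zoned — fails.
(a) = T OR F = true.
(A) not (primary residence) — not satisfied.
(B) no code violations — satisfied.
(i) = F AND T = false.
(ii) fee paid — not met.
So (b) is not satisfied (F OR F).
(2): T AND F → false.
Overall = F OR F = false.
Exception (hardship waiver) — not satisfied.
Result: main false OR exception false → false.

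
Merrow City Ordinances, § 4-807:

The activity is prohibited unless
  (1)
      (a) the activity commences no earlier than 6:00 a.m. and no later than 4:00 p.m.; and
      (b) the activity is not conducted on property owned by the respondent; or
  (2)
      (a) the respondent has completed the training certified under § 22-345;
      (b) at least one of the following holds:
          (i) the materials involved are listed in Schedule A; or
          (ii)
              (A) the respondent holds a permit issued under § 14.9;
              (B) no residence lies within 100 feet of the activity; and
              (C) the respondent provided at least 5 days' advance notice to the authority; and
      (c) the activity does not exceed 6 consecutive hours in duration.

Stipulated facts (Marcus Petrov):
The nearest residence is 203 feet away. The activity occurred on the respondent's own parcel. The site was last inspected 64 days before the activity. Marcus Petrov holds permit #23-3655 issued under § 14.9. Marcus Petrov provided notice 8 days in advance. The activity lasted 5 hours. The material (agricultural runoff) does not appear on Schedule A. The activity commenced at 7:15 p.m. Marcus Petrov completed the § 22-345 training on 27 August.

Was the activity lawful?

Yes — lawful.

(a) start within hours — not met.
(b) not (own property) — not satisfied.
(1): F AND F → false.
(a) training certified — met.
(i) Schedule A material — not met.
(A) holds permit — met.
(B) no residence in 100 ft — met.
(C) ≥5 days' notice — holds.
(ii): T AND T AND T → true.
So (b) is satisfied (F OR T).
(c) ≤ 6 hrs duration — satisfied.
So (2) is satisfied (T AND T AND T).
So Overall is satisfied (F OR T).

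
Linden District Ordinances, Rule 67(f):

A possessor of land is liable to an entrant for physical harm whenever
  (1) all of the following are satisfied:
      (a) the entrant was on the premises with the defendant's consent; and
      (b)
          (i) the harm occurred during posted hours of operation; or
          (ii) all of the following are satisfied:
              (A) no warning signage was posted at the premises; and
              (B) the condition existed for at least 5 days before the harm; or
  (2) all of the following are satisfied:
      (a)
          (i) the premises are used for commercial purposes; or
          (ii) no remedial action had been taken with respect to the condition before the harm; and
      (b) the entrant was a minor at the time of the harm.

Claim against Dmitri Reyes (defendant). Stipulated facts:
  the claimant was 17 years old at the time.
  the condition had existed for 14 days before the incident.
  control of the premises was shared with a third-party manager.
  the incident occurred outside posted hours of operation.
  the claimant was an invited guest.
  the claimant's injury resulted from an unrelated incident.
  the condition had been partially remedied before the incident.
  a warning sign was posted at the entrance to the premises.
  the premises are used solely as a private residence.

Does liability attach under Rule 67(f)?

No — not liable.

(a) consent to enter — holds.
(i) during posted hours — fails.
(A) no signage posted — not met.
(B) condition ≥5 days old — satisfied.
So (ii) is not satisfied (F AND T).
So (b) is not satisfied (F OR F).
(1): T AND F → false.
(i) commercial use — not met.
(ii) no remedial action — not met.
(a): F OR F → false.
(b) entrant a minor — satisfied.
So (2) is not satisfied (F AND T).
So Overall is not satisfied (F OR F).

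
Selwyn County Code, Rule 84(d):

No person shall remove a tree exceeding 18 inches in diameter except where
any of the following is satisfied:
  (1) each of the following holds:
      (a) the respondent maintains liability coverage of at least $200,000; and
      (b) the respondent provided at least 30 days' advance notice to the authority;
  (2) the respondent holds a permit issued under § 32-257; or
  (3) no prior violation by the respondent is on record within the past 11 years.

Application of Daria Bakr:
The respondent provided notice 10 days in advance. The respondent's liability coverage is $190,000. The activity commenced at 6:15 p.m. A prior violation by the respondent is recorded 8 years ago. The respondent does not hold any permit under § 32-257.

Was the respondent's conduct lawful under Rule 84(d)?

(a) coverage ≥ $200,000 — not met.
(b) ≥30 days' notice — not met.
(1): F AND F → false.
(2) holds permit — fails.
(3) no prior violation — not met.
Overall = F OR F OR F = false.

No — unlawful.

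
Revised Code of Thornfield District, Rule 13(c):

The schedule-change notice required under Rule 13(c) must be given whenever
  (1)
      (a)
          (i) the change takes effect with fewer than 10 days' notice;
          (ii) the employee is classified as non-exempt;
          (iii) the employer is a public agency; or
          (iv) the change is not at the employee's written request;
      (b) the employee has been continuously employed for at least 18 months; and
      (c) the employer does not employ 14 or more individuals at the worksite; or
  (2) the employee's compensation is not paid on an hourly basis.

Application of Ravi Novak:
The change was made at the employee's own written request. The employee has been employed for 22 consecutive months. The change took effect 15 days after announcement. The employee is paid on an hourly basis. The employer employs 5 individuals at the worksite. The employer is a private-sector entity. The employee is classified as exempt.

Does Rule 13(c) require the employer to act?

No — not required.

(i) < 10 days' notice — fails.
(ii) non-exempt — not satisfied.
(iii) public agency — not met.
(iv) not employee-requested — fails.
(a) = F OR F OR F OR F = false.
(b) tenure ≥ 18 mo. — holds.
(c) not (≥ 14 at site) — holds.
So (1) is not satisfied (F AND T AND T).
(2) not (hourly-paid) — not met.
So Overall is not satisfied (F OR F).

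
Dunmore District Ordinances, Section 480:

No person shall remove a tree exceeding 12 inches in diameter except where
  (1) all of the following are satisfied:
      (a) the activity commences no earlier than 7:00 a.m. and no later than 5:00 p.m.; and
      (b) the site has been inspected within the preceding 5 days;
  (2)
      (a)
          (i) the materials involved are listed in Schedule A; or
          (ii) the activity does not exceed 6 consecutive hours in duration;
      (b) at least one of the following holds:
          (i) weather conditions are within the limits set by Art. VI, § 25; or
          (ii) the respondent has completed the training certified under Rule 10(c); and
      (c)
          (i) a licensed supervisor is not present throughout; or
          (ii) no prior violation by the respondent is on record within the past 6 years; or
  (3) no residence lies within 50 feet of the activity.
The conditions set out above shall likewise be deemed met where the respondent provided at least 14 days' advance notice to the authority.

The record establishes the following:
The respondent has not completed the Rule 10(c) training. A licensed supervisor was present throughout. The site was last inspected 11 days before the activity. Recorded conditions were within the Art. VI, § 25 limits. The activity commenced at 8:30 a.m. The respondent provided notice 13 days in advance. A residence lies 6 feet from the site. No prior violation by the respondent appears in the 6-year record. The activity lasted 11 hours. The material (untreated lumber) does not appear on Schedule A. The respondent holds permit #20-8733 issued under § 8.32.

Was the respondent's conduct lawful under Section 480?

No — unlawful.

(a) start within hours — satisfied.
(b) site inspected — fails.
So (1) is not satisfied (T AND F).
(i) Schedule A material — not met.
(ii) ≤ 6 hrs duration — not satisfied.
So (a) is not satisfied (F OR F).
(i) weather ok — satisfied.
(ii) training certified — not met.
(b) = T OR F = true.
(i) not (supervisor present) — not satisfied.
(ii) no prior violation — satisfied.
So (c) is satisfied (F OR T).
(2) = F AND T AND T = false.
(3) no residence in 50 ft — fails.
Overall: F OR F OR F → false.
Exception (≥14 days' notice) — not satisfied.
Result: main false OR exception false → false.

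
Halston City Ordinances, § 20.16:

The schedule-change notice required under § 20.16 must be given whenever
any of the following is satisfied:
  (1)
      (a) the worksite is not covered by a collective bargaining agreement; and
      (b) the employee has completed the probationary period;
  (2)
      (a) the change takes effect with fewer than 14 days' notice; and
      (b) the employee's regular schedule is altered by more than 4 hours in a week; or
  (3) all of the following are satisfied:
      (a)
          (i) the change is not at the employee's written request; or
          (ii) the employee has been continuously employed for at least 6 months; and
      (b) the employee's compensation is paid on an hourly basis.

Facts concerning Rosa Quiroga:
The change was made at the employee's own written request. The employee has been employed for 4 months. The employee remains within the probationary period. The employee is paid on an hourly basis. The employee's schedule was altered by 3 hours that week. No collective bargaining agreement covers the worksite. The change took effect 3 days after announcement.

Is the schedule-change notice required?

No — not required.

(a) no CBA — met.
(b) past probation — not met.
So (1) is not satisfied (T AND F).
(a) < 14 days' notice — met.
(b) schedule shift > 4h — not met.
(2): T AND F → false.
(i) not employee-requested — not satisfied.
(ii) tenure ≥ 6 mo. — fails.
(a) = F OR F = false.
(b) hourly-paid — satisfied.
(3) = F AND T = false.
Overall: F OR F OR F → false.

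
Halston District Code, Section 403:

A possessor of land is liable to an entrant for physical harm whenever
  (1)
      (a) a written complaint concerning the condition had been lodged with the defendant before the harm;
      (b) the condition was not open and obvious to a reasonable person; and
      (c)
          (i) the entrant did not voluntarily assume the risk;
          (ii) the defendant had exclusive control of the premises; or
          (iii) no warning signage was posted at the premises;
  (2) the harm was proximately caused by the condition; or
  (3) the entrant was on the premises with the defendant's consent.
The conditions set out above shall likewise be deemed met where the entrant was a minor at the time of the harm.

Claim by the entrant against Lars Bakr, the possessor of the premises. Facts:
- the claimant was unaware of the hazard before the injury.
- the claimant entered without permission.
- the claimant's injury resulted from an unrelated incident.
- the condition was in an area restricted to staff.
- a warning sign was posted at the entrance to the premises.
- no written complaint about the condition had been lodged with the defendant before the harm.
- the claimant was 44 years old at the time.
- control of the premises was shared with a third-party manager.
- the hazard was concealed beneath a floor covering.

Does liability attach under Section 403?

No — not liable.

(a) complaint lodged — not met.
(b) not open/obvious — holds.
(i) no assumed risk — holds.
(ii) exclusive control — not satisfied.
(iii) no signage posted — not met.
So (c) is satisfied (T OR F OR F).
So (1) is not satisfied (F AND T AND T).
(2) proximate cause — not satisfied.
(3) consent to enter — not met.
So Overall is not satisfied (F OR F OR F).
Exception (entrant a minor) — not satisfied.
Result: main false OR exception false → false.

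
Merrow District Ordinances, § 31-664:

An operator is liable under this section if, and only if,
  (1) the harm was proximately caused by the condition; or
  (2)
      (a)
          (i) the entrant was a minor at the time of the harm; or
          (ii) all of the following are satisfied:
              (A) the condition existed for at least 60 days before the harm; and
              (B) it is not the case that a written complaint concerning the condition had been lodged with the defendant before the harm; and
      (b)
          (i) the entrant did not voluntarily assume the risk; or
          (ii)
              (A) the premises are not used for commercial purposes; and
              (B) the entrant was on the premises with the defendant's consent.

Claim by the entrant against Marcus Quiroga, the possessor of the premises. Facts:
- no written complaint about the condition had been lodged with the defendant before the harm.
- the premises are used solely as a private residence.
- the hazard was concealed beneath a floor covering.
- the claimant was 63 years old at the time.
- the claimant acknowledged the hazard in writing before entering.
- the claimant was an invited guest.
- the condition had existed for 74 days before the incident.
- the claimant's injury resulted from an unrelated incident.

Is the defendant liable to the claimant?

Yes — liable.

(1) proximate cause — fails.
(i) entrant a minor — not met.
(A) condition ≥60 days old — satisfied.
(B) not (complaint lodged) — holds.
(ii): T AND T → true.
So (a) is satisfied (F OR T).
(i) no assumed risk — not met.
(A) not (commercial use) — holds.
(B) consent to enter — met.
(ii) = T AND T = true.
So (b) is satisfied (F OR T).
(2): T AND T → true.
So Overall is satisfied (F OR T).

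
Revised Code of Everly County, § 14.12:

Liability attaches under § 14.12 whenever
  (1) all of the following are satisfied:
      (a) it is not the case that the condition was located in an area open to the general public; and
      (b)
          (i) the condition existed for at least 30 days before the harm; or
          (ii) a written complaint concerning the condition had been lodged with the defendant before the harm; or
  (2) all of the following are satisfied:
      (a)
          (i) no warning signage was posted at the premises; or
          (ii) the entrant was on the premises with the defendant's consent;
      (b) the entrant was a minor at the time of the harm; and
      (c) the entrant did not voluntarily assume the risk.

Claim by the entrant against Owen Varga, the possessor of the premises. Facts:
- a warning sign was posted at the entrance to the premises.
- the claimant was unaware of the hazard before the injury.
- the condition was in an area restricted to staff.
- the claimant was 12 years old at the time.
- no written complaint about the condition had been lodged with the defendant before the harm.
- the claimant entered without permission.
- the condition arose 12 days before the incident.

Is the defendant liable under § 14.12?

No — not liable.

(a) not (public area) — holds.
(i) condition ≥30 days old — fails.
(ii) complaint lodged — not met.
(b): F OR F → false.
(1): T AND F → false.
(i) no signage posted — fails.
(ii) consent to enter — not satisfied.
So (a) is not satisfied (F OR F).
(b) entrant a minor — satisfied.
(c) no assumed risk — satisfied.
(2): F AND T AND T → false.
Overall = F OR F = false.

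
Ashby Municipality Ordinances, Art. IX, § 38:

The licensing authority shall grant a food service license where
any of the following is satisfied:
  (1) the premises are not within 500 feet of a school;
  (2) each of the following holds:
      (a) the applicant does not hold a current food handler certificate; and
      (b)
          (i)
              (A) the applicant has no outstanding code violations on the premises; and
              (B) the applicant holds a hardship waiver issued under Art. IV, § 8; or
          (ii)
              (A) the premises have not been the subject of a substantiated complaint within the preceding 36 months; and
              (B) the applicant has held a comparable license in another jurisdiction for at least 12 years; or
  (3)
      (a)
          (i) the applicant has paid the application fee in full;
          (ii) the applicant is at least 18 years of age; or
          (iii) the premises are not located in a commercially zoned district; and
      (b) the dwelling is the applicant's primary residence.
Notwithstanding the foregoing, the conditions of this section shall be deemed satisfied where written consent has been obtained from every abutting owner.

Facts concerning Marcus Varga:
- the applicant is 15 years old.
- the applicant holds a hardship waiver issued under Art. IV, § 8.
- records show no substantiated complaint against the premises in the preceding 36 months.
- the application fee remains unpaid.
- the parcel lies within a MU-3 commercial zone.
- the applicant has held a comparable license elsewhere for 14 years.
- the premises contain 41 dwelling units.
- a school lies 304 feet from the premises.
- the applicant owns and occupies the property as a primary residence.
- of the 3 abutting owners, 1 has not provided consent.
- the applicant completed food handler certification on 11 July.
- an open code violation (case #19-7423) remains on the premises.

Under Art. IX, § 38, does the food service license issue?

No — denied.

(1) ≥500 ft from school — fails.
(a) not (food handler cert.) — fails.
(A) no code violations — fails.
(B) hardship waiver — met.
So (i) is not satisfied (F AND T).
(A) no complaint in 36 mo. — holds.
(B) prior license ≥ 12 yr — holds.
(ii) = T AND T = true.
(b) = F OR T = true.
(2): F AND T → false.
(i) fee paid — fails.
(ii) age ≥ 18 — fails.
(iii) not (commercially zoned) — not met.
(a) = F OR F OR F = false.
(b) primary residence — holds.
So (3) is not satisfied (F AND T).
Overall: F OR F OR F → false.
Exception (all abutters consent) — not satisfied.
Result: main false OR exception false → false.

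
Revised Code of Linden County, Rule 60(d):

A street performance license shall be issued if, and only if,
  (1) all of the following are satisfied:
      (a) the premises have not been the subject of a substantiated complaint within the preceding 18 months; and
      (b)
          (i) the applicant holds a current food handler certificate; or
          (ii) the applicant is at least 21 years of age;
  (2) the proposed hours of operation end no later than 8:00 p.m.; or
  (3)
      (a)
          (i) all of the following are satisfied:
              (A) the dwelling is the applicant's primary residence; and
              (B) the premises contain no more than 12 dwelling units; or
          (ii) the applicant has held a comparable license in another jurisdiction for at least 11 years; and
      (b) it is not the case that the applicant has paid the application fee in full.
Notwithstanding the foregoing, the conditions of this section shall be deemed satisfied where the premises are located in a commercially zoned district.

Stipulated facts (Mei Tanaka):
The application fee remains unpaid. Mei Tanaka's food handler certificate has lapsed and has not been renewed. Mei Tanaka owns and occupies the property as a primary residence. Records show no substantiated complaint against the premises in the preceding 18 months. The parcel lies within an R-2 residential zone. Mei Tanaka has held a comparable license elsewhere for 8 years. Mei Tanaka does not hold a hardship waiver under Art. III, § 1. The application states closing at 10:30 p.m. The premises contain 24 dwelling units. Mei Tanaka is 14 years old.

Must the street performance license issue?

No — denied.

(a) no complaint in 18 mo. — met.
(i) food handler cert. — fails.
(ii) age ≥ 21 — not met.
So (b) is not satisfied (F OR F).
(1) = T AND F = false.
(2) closes by 8 p.m. — not satisfied.
(A) primary residence — holds.
(B) ≤ 12 units — fails.
So (i) is not satisfied (T AND F).
(ii) prior license ≥ 11 yr — fails.
(a) = F OR F = false.
(b) not (fee paid) — satisfied.
(3) = F AND T = false.
Overall = F OR F OR F = false.
Exception (commercially zoned) — not satisfied.
Result: main false OR exception false → false.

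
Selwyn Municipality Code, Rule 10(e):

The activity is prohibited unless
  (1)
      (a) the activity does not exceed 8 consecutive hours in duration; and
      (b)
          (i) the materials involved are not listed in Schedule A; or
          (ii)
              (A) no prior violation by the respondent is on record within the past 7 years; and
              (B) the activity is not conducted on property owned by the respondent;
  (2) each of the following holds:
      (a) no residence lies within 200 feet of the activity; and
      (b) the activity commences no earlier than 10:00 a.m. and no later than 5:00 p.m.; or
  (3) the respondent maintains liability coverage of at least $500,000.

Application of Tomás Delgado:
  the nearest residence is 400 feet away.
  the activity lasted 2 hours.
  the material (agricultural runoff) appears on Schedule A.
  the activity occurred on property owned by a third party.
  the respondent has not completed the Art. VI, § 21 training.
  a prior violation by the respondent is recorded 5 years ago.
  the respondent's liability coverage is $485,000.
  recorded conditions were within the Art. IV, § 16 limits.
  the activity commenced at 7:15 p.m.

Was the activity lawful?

(a) ≤ 8 hrs duration — satisfied.
(i) not (Schedule A material) — fails.
(A) no prior violation — fails.
(B) not (own property) — holds.
(ii) = F AND T = false.
(b) = F OR F = false.
(1) = T AND F = false.
(a) no residence in 200 ft — holds.
(b) start within hours — not met.
(2): T AND F → false.
(3) coverage ≥ $500,000 — not met.
Overall: F OR F OR F → false.

No — unlawful.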